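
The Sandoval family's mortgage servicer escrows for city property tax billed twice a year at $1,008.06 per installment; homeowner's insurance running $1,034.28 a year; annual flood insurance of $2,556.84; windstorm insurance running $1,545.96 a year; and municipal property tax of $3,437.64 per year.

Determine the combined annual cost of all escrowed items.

City property tax: $1,008.06 × 2 = $2,016.12 annually
Homeowner's insurance: $1,034.28 annually
Flood insurance: $2,556.84 annually
Windstorm insurance: $1,545.96 annually
Municipal property tax: $3,437.64 annually
Combined annual = $2,016.12 + $1,034.28 + $2,556.84 + $1,545.96 + $3,437.64 = $10,590.84

$10,590.84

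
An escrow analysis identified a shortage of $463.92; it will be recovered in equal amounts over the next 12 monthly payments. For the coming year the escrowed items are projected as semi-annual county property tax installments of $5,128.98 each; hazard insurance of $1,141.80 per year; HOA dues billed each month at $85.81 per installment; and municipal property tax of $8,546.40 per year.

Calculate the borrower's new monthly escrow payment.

$1,786.65

County property tax = $5,128.98 × 2 = $10,257.96 annually
Hazard insurance = $1,141.80 annually
HOA dues = $85.81 × 12 = $1,029.72 annually
Municipal property tax = $8,546.40 annually
Total per year = $10,257.96 + $1,141.80 + $1,029.72 + $8,546.40 = $20,975.88
Monthly escrow = $20,975.88 ÷ 12 = $1,747.99
Shortage per month = $463.92 / 12 = $38.66
Adjusted monthly = $1,747.99 + $38.66 = $1,786.65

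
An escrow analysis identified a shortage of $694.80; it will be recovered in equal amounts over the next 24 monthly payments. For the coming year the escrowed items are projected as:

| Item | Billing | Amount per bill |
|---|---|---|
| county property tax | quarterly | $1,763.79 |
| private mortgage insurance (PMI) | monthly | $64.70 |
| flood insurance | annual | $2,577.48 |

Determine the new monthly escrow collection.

County property tax — $1,763.79 × 4 = $7,055.16 per year
Private mortgage insurance (PMI) — $64.70 × 12 = $776.40 per year
Flood insurance — $2,577.48 per year
Yearly total = $10,409.04
Monthly = $10,409.04 ÷ 12 = $867.42
Shortage per month = $694.80 / 24 = $28.95
New monthly escrow = $867.42 + $28.95 = $896.37

$896.37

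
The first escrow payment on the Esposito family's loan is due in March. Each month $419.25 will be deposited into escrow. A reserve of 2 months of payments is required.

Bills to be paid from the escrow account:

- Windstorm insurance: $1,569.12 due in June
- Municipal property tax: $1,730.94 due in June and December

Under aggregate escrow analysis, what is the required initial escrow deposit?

Cushion = 2 × $419.25 = $838.50
Trial balance (start $0, +$419.25 each month, − disbursements):
  Mar: +$419.25 → $419.25
  Apr: +$419.25 → $838.50
  May: +$419.25 → $1,257.75
  Jun: +$419.25 − $3,300.06 → -$1,623.06
  Jul: +$419.25 → -$1,203.81
  Aug: +$419.25 → -$784.56
  Sep: +$419.25 → -$365.31
  Oct: +$419.25 → $53.94
  Nov: +$419.25 → $473.19
  Dec: +$419.25 − $1,730.94 → -$838.50
  Jan: +$419.25 → -$419.25
  Feb: +$419.25 → $0.00
Lowest trial balance = -$1,623.06 (Jun)
Initial deposit = cushion − low point = $838.50 − (-$1,623.06) = $2,461.56

$2,461.56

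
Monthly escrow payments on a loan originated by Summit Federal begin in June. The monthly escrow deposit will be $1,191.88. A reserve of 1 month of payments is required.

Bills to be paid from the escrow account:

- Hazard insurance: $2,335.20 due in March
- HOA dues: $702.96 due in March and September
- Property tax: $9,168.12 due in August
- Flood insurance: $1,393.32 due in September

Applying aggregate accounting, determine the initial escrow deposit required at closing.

Cushion = 1 × $1,191.88 = $1,191.88
Trial balance (start $0, +$1,191.88 each month, − disbursements):
  Jun: +$1,191.88 → $1,191.88
  Jul: +$1,191.88 → $2,383.76
  Aug: +$1,191.88 − $9,168.12 → -$5,592.48
  Sep: +$1,191.88 − $2,096.28 → -$6,496.88
  Oct: +$1,191.88 → -$5,305.00
  Nov: +$1,191.88 → -$4,113.12
  Dec: +$1,191.88 → -$2,921.24
  Jan: +$1,191.88 → -$1,729.36
  Feb: +$1,191.88 → -$537.48
  Mar: +$1,191.88 − $3,038.16 → -$2,383.76
  Apr: +$1,191.88 → -$1,191.88
  May: +$1,191.88 → $0.00
Lowest trial balance = -$6,496.88 (Sep)
Initial deposit = cushion − low point = $1,191.88 − (-$6,496.88) = $7,688.76

$7,688.76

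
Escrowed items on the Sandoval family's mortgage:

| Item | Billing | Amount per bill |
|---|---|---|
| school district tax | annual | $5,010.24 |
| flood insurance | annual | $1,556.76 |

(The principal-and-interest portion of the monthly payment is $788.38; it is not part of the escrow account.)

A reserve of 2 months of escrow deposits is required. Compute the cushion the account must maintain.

$1,094.50

School district tax: $5,010.24
Flood insurance: $1,556.76
Yearly total = $5,010.24 + $1,556.76 = $6,567.00
Monthly = $6,567.00 ÷ 12 = $547.25
Required cushion = 2 × $547.25 = $1,094.50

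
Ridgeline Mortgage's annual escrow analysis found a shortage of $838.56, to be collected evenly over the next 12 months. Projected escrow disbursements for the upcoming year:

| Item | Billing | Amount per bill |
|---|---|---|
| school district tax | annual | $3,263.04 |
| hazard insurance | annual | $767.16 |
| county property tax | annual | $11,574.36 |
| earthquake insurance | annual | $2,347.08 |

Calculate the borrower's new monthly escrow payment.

$1,565.85

School district tax — $3,263.04 per year
Hazard insurance — $767.16 per year
County property tax — $11,574.36 per year
Earthquake insurance — $2,347.08 per year
Total annual escrow = $17,951.64
Base monthly escrow = $17,951.64 ÷ 12 = $1,495.97
Shortage per month = $838.56 / 12 = $69.88
Adjusted monthly = $1,495.97 + $69.88 = $1,565.85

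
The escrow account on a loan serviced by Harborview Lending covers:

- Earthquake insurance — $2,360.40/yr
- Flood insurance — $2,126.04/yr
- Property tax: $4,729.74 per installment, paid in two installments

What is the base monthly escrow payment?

$1,162.16

Earthquake insurance: $2,360.40 per year
Flood insurance: $2,126.04 per year
Property tax: $4,729.74 × 2 = $9,459.48 per year
Combined annual = $13,945.92
Per month = $13,945.92 ÷ 12 = $1,162.16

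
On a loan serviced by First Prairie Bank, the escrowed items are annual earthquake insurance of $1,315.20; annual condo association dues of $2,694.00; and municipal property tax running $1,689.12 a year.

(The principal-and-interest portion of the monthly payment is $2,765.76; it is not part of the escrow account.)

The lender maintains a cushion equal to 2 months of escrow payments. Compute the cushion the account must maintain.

Earthquake insurance = $1,315.20 per year
Condo association dues = $2,694.00 per year
Municipal property tax = $1,689.12 per year
Total annual escrow = $1,315.20 + $2,694.00 + $1,689.12 = $5,698.32
Base monthly escrow = $5,698.32 / 12 = $474.86
Required cushion = 2 × $474.86 = $949.72

$949.72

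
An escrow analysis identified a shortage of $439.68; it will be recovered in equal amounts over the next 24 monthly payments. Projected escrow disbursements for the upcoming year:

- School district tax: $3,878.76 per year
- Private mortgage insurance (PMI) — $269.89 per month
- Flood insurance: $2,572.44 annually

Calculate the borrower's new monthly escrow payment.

School district tax: $3,878.76
Private mortgage insurance (PMI): $269.89 × 12 = $3,238.68
Flood insurance: $2,572.44
Yearly total = $3,878.76 + $3,238.68 + $2,572.44 = $9,689.88
Monthly = $9,689.88 ÷ 12 = $807.49
Monthly shortage recovery: $439.68 ÷ 24 = $18.32
New monthly escrow = $807.49 + $18.32 = $825.81

$825.81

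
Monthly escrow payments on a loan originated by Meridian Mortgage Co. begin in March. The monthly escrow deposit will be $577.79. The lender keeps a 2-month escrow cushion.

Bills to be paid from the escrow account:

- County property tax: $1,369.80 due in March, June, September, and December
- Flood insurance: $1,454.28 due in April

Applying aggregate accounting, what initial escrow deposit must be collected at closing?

Cushion = 2 × $577.79 = $1,155.58
Trial balance (start $0, +$577.79 each month, − disbursements):
  Mar: +$577.79 − $1,369.80 → -$792.01
  Apr: +$577.79 − $1,454.28 → -$1,668.50
  May: +$577.79 → -$1,090.71
  Jun: +$577.79 − $1,369.80 → -$1,882.72
  Jul: +$577.79 → -$1,304.93
  Aug: +$577.79 → -$727.14
  Sep: +$577.79 − $1,369.80 → -$1,519.15
  Oct: +$577.79 → -$941.36
  Nov: +$577.79 → -$363.57
  Dec: +$577.79 − $1,369.80 → -$1,155.58
  Jan: +$577.79 → -$577.79
  Feb: +$577.79 → $0.00
Lowest trial balance = -$1,882.72 (Jun)
Initial deposit = cushion − low point = $1,155.58 − (-$1,882.72) = $3,038.30

$3,038.30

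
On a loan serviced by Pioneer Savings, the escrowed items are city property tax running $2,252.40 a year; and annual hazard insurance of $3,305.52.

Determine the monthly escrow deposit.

$463.16

City property tax: $2,252.40/yr
Hazard insurance: $3,305.52/yr
Annual escrow total = $2,252.40 + $3,305.52 = $5,557.92
Monthly = $5,557.92 ÷ 12 = $463.16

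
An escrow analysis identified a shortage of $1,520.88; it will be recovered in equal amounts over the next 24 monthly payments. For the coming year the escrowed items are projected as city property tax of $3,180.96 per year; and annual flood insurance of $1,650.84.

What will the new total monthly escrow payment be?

City property tax — $3,180.96
Flood insurance — $1,650.84
Yearly total = $3,180.96 + $1,650.84 = $4,831.80
Per month = $4,831.80 ÷ 12 = $402.65
Monthly shortage recovery: $1,520.88 / 24 = $63.37
Adjusted monthly = $402.65 + $63.37 = $466.02

$466.02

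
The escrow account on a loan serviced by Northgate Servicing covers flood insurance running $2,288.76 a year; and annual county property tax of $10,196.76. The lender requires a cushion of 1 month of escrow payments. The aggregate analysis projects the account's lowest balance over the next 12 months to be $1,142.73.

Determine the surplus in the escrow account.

$102.27

Flood insurance: $2,288.76/yr
County property tax: $10,196.76/yr
Annual escrow total = $12,485.52
Monthly = $12,485.52 / 12 = $1,040.46
Required reserve = 1 × $1,040.46 = $1,040.46
Excess over cushion: $1,142.73 − $1,040.46 = $102.27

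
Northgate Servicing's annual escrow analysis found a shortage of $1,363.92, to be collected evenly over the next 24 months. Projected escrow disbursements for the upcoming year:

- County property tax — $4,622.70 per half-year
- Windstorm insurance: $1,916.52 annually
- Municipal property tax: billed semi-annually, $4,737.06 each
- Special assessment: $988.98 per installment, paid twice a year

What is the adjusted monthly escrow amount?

$1,941.33

County property tax = $4,622.70 × 2 = $9,245.40
Windstorm insurance = $1,916.52
Municipal property tax = $4,737.06 × 2 = $9,474.12
Special assessment = $988.98 × 2 = $1,977.96
Yearly total = $22,614.00
Monthly = $22,614.00 ÷ 12 = $1,884.50
Shortage spread = $1,363.92 ÷ 24 = $56.83/mo
Adjusted monthly = $1,884.50 + $56.83 = $1,941.33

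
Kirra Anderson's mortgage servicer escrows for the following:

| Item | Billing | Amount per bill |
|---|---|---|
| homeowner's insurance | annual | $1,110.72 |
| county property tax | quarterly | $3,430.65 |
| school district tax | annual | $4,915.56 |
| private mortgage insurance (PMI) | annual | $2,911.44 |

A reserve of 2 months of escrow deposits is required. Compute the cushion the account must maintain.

Homeowner's insurance: $1,110.72
County property tax: $3,430.65 × 4 = $13,722.60
School district tax: $4,915.56
Private mortgage insurance (PMI): $2,911.44
Combined annual = $22,660.32
Monthly = $22,660.32 / 12 = $1,888.36
Cushion = 2 × $1,888.36 = $3,776.72

$3,776.72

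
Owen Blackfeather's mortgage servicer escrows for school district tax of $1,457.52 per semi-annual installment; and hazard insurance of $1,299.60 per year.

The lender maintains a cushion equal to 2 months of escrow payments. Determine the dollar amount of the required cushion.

School district tax: $1,457.52 × 2 = $2,915.04
Hazard insurance: $1,299.60
Total per year = $2,915.04 + $1,299.60 = $4,214.64
Monthly escrow = $4,214.64 ÷ 12 = $351.22
Cushion = 2 × $351.22 = $702.44

$702.44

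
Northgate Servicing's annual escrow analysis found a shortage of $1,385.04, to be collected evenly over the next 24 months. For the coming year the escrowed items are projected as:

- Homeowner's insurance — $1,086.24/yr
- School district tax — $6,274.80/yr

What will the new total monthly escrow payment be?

Homeowner's insurance — $1,086.24 per year
School district tax — $6,274.80 per year
Yearly total = $7,361.04
Base monthly escrow = $7,361.04 ÷ 12 = $613.42
Shortage spread = $1,385.04 / 24 = $57.71/mo
Adjusted monthly = $613.42 + $57.71 = $671.13

$671.13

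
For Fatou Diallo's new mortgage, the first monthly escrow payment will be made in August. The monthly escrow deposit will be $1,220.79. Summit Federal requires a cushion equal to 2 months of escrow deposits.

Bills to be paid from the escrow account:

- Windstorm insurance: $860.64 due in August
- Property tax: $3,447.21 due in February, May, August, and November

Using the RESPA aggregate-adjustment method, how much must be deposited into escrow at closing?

Cushion = 2 × $1,220.79 = $2,441.58
Trial balance (start $0, +$1,220.79 each month, − disbursements):
  Aug: +$1,220.79 − $4,307.85 → -$3,087.06
  Sep: +$1,220.79 → -$1,866.27
  Oct: +$1,220.79 → -$645.48
  Nov: +$1,220.79 − $3,447.21 → -$2,871.90
  Dec: +$1,220.79 → -$1,651.11
  Jan: +$1,220.79 → -$430.32
  Feb: +$1,220.79 − $3,447.21 → -$2,656.74
  Mar: +$1,220.79 → -$1,435.95
  Apr: +$1,220.79 → -$215.16
  May: +$1,220.79 − $3,447.21 → -$2,441.58
  Jun: +$1,220.79 → -$1,220.79
  Jul: +$1,220.79 → $0.00
Lowest trial balance = -$3,087.06 (Aug)
Initial deposit = cushion − low point = $2,441.58 − (-$3,087.06) = $5,528.64

$5,528.64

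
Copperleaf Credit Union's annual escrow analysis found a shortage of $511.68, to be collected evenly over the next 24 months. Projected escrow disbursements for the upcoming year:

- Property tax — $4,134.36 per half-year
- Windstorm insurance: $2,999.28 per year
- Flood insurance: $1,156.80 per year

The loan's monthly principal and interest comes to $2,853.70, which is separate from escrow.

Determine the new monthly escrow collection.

Property tax: $4,134.36 × 2 = $8,268.72 per year
Windstorm insurance: $2,999.28 per year
Flood insurance: $1,156.80 per year
Annual escrow total = $12,424.80
Monthly = $12,424.80 ÷ 12 = $1,035.40
Shortage per month = $511.68 ÷ 24 = $21.32
New monthly escrow = $1,035.40 + $21.32 = $1,056.72

$1,056.72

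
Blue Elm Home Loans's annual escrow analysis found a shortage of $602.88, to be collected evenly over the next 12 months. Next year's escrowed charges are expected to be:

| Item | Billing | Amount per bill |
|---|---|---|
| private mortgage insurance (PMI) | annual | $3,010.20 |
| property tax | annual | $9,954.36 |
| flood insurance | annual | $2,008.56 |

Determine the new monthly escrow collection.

$1,298.00

Private mortgage insurance (PMI) — $3,010.20
Property tax — $9,954.36
Flood insurance — $2,008.56
Total annual escrow = $3,010.20 + $9,954.36 + $2,008.56 = $14,973.12
Per month = $14,973.12 ÷ 12 = $1,247.76
Shortage spread = $602.88 ÷ 12 = $50.24/mo
Adjusted monthly = $1,247.76 + $50.24 = $1,298.00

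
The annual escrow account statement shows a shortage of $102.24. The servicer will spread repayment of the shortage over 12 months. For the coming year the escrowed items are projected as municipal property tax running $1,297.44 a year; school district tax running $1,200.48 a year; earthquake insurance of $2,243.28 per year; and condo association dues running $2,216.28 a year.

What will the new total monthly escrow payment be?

Municipal property tax: $1,297.44/yr
School district tax: $1,200.48/yr
Earthquake insurance: $2,243.28/yr
Condo association dues: $2,216.28/yr
Yearly total = $1,297.44 + $1,200.48 + $2,243.28 + $2,216.28 = $6,957.48
Monthly = $6,957.48 / 12 = $579.79
Shortage per month = $102.24 ÷ 12 = $8.52
New monthly escrow = $579.79 + $8.52 = $588.31

$588.31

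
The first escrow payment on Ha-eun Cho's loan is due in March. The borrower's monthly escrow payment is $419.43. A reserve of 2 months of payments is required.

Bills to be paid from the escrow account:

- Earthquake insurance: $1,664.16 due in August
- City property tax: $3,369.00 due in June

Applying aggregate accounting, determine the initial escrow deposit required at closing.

$3,355.44

Cushion = 2 × $419.43 = $838.86
Trial balance (start $0, +$419.43 each month, − disbursements):
  Mar: +$419.43 → $419.43
  Apr: +$419.43 → $838.86
  May: +$419.43 → $1,258.29
  Jun: +$419.43 − $3,369.00 → -$1,691.28
  Jul: +$419.43 → -$1,271.85
  Aug: +$419.43 − $1,664.16 → -$2,516.58
  Sep: +$419.43 → -$2,097.15
  Oct: +$419.43 → -$1,677.72
  Nov: +$419.43 → -$1,258.29
  Dec: +$419.43 → -$838.86
  Jan: +$419.43 → -$419.43
  Feb: +$419.43 → $0.00
Lowest trial balance = -$2,516.58 (Aug)
Initial deposit = cushion − low point = $838.86 − (-$2,516.58) = $3,355.44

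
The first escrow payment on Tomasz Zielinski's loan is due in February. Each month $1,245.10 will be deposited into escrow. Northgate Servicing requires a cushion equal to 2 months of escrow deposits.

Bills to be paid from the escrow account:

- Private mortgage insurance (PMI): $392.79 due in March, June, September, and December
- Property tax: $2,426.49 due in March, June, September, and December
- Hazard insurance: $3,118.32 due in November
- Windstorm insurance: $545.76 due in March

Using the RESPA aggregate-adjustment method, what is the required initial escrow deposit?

Cushion = 2 × $1,245.10 = $2,490.20
Trial balance (start $0, +$1,245.10 each month, − disbursements):
  Feb: +$1,245.10 → $1,245.10
  Mar: +$1,245.10 − $3,365.04 → -$874.84
  Apr: +$1,245.10 → $370.26
  May: +$1,245.10 → $1,615.36
  Jun: +$1,245.10 − $2,819.28 → $41.18
  Jul: +$1,245.10 → $1,286.28
  Aug: +$1,245.10 → $2,531.38
  Sep: +$1,245.10 − $2,819.28 → $957.20
  Oct: +$1,245.10 → $2,202.30
  Nov: +$1,245.10 − $3,118.32 → $329.08
  Dec: +$1,245.10 − $2,819.28 → -$1,245.10
  Jan: +$1,245.10 → $0.00
Lowest trial balance = -$1,245.10 (Dec)
Initial deposit = cushion − low point = $2,490.20 − (-$1,245.10) = $3,735.30

$3,735.30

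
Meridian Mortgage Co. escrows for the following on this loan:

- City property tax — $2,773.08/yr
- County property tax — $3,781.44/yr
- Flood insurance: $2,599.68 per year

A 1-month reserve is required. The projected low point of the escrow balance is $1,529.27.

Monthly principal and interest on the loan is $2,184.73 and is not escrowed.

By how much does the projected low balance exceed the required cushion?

City property tax = $2,773.08 per year
County property tax = $3,781.44 per year
Flood insurance = $2,599.68 per year
Combined annual = $9,154.20
Monthly escrow = $9,154.20 ÷ 12 = $762.85
Required reserve = 1 × $762.85 = $762.85
Excess over cushion: $1,529.27 − $762.85 = $766.42

$766.42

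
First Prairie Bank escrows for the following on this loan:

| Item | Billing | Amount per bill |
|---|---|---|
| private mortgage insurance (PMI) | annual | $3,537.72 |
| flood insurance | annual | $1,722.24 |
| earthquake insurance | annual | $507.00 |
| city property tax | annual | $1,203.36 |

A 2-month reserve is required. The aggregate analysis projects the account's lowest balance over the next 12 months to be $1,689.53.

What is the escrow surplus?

$527.81

Private mortgage insurance (PMI): $3,537.72/yr
Flood insurance: $1,722.24/yr
Earthquake insurance: $507.00/yr
City property tax: $1,203.36/yr
Total per year = $3,537.72 + $1,722.24 + $507.00 + $1,203.36 = $6,970.32
Monthly = $6,970.32 / 12 = $580.86
Required cushion = 2 × $580.86 = $1,161.72
Surplus = $1,689.53 − $1,161.72 = $527.81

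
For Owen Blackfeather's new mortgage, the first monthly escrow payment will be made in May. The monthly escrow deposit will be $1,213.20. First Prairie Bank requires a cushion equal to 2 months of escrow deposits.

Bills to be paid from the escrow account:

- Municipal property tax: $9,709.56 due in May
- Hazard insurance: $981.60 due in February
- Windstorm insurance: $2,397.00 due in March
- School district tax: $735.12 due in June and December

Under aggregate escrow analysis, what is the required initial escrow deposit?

$10,922.76

Cushion = 2 × $1,213.20 = $2,426.40
Trial balance (start $0, +$1,213.20 each month, − disbursements):
  May: +$1,213.20 − $9,709.56 → -$8,496.36
  Jun: +$1,213.20 − $735.12 → -$8,018.28
  Jul: +$1,213.20 → -$6,805.08
  Aug: +$1,213.20 → -$5,591.88
  Sep: +$1,213.20 → -$4,378.68
  Oct: +$1,213.20 → -$3,165.48
  Nov: +$1,213.20 → -$1,952.28
  Dec: +$1,213.20 − $735.12 → -$1,474.20
  Jan: +$1,213.20 → -$261.00
  Feb: +$1,213.20 − $981.60 → -$29.40
  Mar: +$1,213.20 − $2,397.00 → -$1,213.20
  Apr: +$1,213.20 → $0.00
Lowest trial balance = -$8,496.36 (May)
Initial deposit = cushion − low point = $2,426.40 − (-$8,496.36) = $10,922.76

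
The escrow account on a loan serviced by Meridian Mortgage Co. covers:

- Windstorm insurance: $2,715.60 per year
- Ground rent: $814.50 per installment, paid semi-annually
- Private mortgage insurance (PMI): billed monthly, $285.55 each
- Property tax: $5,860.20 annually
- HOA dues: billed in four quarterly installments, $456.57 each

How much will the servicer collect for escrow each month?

$1,288.14

Windstorm insurance = $2,715.60 annually
Ground rent = $814.50 × 2 = $1,629.00 annually
Private mortgage insurance (PMI) = $285.55 × 12 = $3,426.60 annually
Property tax = $5,860.20 annually
HOA dues = $456.57 × 4 = $1,826.28 annually
Total annual escrow = $2,715.60 + $1,629.00 + $3,426.60 + $5,860.20 + $1,826.28 = $15,457.68
Base monthly escrow = $15,457.68 ÷ 12 = $1,288.14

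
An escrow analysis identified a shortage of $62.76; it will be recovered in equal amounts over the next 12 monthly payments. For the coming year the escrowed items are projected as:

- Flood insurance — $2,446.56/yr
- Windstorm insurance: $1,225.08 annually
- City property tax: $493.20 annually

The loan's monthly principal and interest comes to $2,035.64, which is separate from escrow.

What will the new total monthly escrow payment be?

$352.30

Flood insurance — $2,446.56 per year
Windstorm insurance — $1,225.08 per year
City property tax — $493.20 per year
Total annual escrow = $2,446.56 + $1,225.08 + $493.20 = $4,164.84
Monthly = $4,164.84 ÷ 12 = $347.07
Shortage per month = $62.76 ÷ 12 = $5.23
Adjusted monthly = $347.07 + $5.23 = $352.30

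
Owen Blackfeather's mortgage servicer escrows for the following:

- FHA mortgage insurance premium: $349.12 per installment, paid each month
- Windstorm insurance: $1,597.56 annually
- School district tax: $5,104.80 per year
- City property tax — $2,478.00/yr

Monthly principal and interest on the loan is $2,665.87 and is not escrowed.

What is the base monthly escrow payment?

$1,114.15

FHA mortgage insurance premium: $349.12 × 12 = $4,189.44 annually
Windstorm insurance: $1,597.56 annually
School district tax: $5,104.80 annually
City property tax: $2,478.00 annually
Yearly total = $4,189.44 + $1,597.56 + $5,104.80 + $2,478.00 = $13,369.80
Base monthly escrow = $13,369.80 / 12 = $1,114.15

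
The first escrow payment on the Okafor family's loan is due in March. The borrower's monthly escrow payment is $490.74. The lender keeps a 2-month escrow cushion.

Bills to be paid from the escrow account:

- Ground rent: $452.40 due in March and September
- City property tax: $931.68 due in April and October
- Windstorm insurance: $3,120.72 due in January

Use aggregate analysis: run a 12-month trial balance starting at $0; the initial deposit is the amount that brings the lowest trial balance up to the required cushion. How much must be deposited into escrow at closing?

Cushion = 2 × $490.74 = $981.48
Trial balance (start $0, +$490.74 each month, − disbursements):
  Mar: +$490.74 − $452.40 → $38.34
  Apr: +$490.74 − $931.68 → -$402.60
  May: +$490.74 → $88.14
  Jun: +$490.74 → $578.88
  Jul: +$490.74 → $1,069.62
  Aug: +$490.74 → $1,560.36
  Sep: +$490.74 − $452.40 → $1,598.70
  Oct: +$490.74 − $931.68 → $1,157.76
  Nov: +$490.74 → $1,648.50
  Dec: +$490.74 → $2,139.24
  Jan: +$490.74 − $3,120.72 → -$490.74
  Feb: +$490.74 → $0.00
Lowest trial balance = -$490.74 (Jan)
Initial deposit = cushion − low point = $981.48 − (-$490.74) = $1,472.22

$1,472.22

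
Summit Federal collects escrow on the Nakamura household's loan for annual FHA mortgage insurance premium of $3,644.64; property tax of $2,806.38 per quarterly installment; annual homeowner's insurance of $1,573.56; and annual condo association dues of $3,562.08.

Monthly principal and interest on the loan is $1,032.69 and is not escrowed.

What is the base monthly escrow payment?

$1,667.15

FHA mortgage insurance premium: $3,644.64 per year
Property tax: $2,806.38 × 4 = $11,225.52 per year
Homeowner's insurance: $1,573.56 per year
Condo association dues: $3,562.08 per year
Total annual escrow = $3,644.64 + $11,225.52 + $1,573.56 + $3,562.08 = $20,005.80
Base monthly escrow = $20,005.80 ÷ 12 = $1,667.15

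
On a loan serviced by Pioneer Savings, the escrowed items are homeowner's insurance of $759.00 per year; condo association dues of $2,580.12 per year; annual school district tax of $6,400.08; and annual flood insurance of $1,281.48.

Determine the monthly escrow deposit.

$918.39

Homeowner's insurance — $759.00
Condo association dues — $2,580.12
School district tax — $6,400.08
Flood insurance — $1,281.48
Yearly total = $759.00 + $2,580.12 + $6,400.08 + $1,281.48 = $11,020.68
Base monthly escrow = $11,020.68 / 12 = $918.39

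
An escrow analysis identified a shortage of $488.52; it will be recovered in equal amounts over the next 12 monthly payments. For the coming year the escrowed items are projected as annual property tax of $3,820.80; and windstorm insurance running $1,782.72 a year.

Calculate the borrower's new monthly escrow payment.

$507.67

Property tax: $3,820.80 annually
Windstorm insurance: $1,782.72 annually
Combined annual = $3,820.80 + $1,782.72 = $5,603.52
Monthly = $5,603.52 / 12 = $466.96
Shortage spread = $488.52 / 12 = $40.71/mo
New monthly escrow = $466.96 + $40.71 = $507.67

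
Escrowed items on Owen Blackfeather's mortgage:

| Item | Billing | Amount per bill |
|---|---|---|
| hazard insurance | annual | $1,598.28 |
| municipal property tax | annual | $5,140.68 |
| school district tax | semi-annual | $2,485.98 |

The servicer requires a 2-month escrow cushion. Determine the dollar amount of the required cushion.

$1,951.82

Hazard insurance = $1,598.28
Municipal property tax = $5,140.68
School district tax = $2,485.98 × 2 = $4,971.96
Combined annual = $1,598.28 + $5,140.68 + $4,971.96 = $11,710.92
Monthly = $11,710.92 ÷ 12 = $975.91
Required cushion = 2 × $975.91 = $1,951.82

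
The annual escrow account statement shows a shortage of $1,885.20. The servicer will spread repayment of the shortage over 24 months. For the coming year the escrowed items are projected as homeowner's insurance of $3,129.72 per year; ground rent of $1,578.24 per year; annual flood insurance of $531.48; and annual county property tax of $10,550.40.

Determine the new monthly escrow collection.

Homeowner's insurance — $3,129.72/yr
Ground rent — $1,578.24/yr
Flood insurance — $531.48/yr
County property tax — $10,550.40/yr
Annual escrow total = $3,129.72 + $1,578.24 + $531.48 + $10,550.40 = $15,789.84
Per month = $15,789.84 / 12 = $1,315.82
Monthly shortage recovery: $1,885.20 ÷ 24 = $78.55
New monthly escrow = $1,315.82 + $78.55 = $1,394.37

$1,394.37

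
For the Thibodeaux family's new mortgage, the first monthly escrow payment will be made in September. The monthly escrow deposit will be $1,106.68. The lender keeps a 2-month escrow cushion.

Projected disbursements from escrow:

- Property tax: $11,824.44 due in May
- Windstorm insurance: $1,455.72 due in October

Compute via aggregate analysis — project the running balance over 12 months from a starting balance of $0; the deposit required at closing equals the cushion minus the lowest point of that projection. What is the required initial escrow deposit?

$5,533.40

Cushion = 2 × $1,106.68 = $2,213.36
Trial balance (start $0, +$1,106.68 each month, − disbursements):
  Sep: +$1,106.68 → $1,106.68
  Oct: +$1,106.68 − $1,455.72 → $757.64
  Nov: +$1,106.68 → $1,864.32
  Dec: +$1,106.68 → $2,971.00
  Jan: +$1,106.68 → $4,077.68
  Feb: +$1,106.68 → $5,184.36
  Mar: +$1,106.68 → $6,291.04
  Apr: +$1,106.68 → $7,397.72
  May: +$1,106.68 − $11,824.44 → -$3,320.04
  Jun: +$1,106.68 → -$2,213.36
  Jul: +$1,106.68 → -$1,106.68
  Aug: +$1,106.68 → $0.00
Lowest trial balance = -$3,320.04 (May)
Initial deposit = cushion − low point = $2,213.36 − (-$3,320.04) = $5,533.40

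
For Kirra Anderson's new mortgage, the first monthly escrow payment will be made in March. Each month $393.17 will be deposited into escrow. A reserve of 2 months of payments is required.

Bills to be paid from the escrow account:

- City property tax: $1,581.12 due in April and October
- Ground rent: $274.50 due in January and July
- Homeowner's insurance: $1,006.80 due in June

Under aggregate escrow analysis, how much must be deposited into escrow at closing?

Cushion = 2 × $393.17 = $786.34
Trial balance (start $0, +$393.17 each month, − disbursements):
  Mar: +$393.17 → $393.17
  Apr: +$393.17 − $1,581.12 → -$794.78
  May: +$393.17 → -$401.61
  Jun: +$393.17 − $1,006.80 → -$1,015.24
  Jul: +$393.17 − $274.50 → -$896.57
  Aug: +$393.17 → -$503.40
  Sep: +$393.17 → -$110.23
  Oct: +$393.17 − $1,581.12 → -$1,298.18
  Nov: +$393.17 → -$905.01
  Dec: +$393.17 → -$511.84
  Jan: +$393.17 − $274.50 → -$393.17
  Feb: +$393.17 → $0.00
Lowest trial balance = -$1,298.18 (Oct)
Initial deposit = cushion − low point = $786.34 − (-$1,298.18) = $2,084.52

$2,084.52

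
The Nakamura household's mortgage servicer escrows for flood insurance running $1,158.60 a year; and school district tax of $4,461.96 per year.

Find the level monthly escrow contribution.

$468.38

Flood insurance = $1,158.60/yr
School district tax = $4,461.96/yr
Total per year = $5,620.56
Monthly = $5,620.56 ÷ 12 = $468.38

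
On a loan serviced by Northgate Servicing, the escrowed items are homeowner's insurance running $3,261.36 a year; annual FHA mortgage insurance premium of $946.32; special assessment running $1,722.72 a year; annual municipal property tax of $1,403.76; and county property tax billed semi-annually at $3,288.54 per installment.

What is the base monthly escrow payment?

Homeowner's insurance: $3,261.36
FHA mortgage insurance premium: $946.32
Special assessment: $1,722.72
Municipal property tax: $1,403.76
County property tax: $3,288.54 × 2 = $6,577.08
Total annual escrow = $3,261.36 + $946.32 + $1,722.72 + $1,403.76 + $6,577.08 = $13,911.24
Monthly = $13,911.24 ÷ 12 = $1,159.27

$1,159.27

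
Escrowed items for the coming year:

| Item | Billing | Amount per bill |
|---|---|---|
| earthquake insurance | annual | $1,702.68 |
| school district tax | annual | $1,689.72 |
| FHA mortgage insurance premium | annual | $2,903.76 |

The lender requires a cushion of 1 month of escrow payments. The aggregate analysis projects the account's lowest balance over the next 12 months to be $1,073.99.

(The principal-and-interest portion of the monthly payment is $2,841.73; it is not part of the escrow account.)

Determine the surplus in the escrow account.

Earthquake insurance = $1,702.68 annually
School district tax = $1,689.72 annually
FHA mortgage insurance premium = $2,903.76 annually
Combined annual = $6,296.16
Per month = $6,296.16 / 12 = $524.68
Cushion = 1 × $524.68 = $524.68
Excess over cushion: $1,073.99 − $524.68 = $549.31

$549.31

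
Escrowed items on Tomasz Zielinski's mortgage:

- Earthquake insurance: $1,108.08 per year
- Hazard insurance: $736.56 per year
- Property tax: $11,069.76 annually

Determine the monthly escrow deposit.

$1,076.20

Earthquake insurance — $1,108.08 per year
Hazard insurance — $736.56 per year
Property tax — $11,069.76 per year
Total annual escrow = $1,108.08 + $736.56 + $11,069.76 = $12,914.40
Monthly escrow = $12,914.40 / 12 = $1,076.20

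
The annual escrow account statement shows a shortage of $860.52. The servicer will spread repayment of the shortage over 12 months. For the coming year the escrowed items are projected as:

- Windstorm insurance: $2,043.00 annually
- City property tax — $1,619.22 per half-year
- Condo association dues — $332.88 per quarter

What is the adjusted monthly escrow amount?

$622.79

Windstorm insurance = $2,043.00 annually
City property tax = $1,619.22 × 2 = $3,238.44 annually
Condo association dues = $332.88 × 4 = $1,331.52 annually
Yearly total = $2,043.00 + $3,238.44 + $1,331.52 = $6,612.96
Monthly = $6,612.96 / 12 = $551.08
Shortage spread = $860.52 / 12 = $71.71/mo
New monthly escrow = $551.08 + $71.71 = $622.79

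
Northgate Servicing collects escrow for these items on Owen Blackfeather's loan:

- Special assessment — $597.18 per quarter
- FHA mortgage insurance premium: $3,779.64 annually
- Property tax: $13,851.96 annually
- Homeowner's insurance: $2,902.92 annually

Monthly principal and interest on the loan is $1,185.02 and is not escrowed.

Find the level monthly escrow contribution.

$1,910.27

Special assessment = $597.18 × 4 = $2,388.72/yr
FHA mortgage insurance premium = $3,779.64/yr
Property tax = $13,851.96/yr
Homeowner's insurance = $2,902.92/yr
Annual escrow total = $2,388.72 + $3,779.64 + $13,851.96 + $2,902.92 = $22,923.24
Per month = $22,923.24 / 12 = $1,910.27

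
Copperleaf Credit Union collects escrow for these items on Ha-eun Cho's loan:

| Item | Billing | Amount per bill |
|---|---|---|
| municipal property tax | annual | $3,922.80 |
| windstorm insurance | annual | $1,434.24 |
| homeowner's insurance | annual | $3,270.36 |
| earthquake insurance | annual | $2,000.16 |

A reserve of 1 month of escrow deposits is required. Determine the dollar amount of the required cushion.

$885.63

Municipal property tax — $3,922.80 annually
Windstorm insurance — $1,434.24 annually
Homeowner's insurance — $3,270.36 annually
Earthquake insurance — $2,000.16 annually
Annual escrow total = $3,922.80 + $1,434.24 + $3,270.36 + $2,000.16 = $10,627.56
Base monthly escrow = $10,627.56 / 12 = $885.63
Reserve = 1 × $885.63 = $885.63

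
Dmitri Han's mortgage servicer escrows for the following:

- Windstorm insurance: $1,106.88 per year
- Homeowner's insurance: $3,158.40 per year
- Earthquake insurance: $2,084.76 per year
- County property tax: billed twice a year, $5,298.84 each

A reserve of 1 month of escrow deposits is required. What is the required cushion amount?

Windstorm insurance: $1,106.88
Homeowner's insurance: $3,158.40
Earthquake insurance: $2,084.76
County property tax: $5,298.84 × 2 = $10,597.68
Annual escrow total = $1,106.88 + $3,158.40 + $2,084.76 + $10,597.68 = $16,947.72
Per month = $16,947.72 / 12 = $1,412.31
Reserve = 1 × $1,412.31 = $1,412.31

$1,412.31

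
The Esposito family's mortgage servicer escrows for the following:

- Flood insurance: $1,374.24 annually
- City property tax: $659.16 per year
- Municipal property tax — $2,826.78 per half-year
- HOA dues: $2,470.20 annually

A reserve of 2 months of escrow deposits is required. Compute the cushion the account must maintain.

Flood insurance: $1,374.24 per year
City property tax: $659.16 per year
Municipal property tax: $2,826.78 × 2 = $5,653.56 per year
HOA dues: $2,470.20 per year
Annual escrow total = $10,157.16
Monthly = $10,157.16 / 12 = $846.43
Reserve = 2 × $846.43 = $1,692.86

$1,692.86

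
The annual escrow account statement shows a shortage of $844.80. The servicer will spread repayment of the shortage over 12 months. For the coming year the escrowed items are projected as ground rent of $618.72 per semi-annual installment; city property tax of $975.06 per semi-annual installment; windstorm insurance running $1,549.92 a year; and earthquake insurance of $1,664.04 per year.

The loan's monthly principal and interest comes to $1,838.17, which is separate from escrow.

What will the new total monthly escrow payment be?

$603.86

Ground rent = $618.72 × 2 = $1,237.44/yr
City property tax = $975.06 × 2 = $1,950.12/yr
Windstorm insurance = $1,549.92/yr
Earthquake insurance = $1,664.04/yr
Yearly total = $1,237.44 + $1,950.12 + $1,549.92 + $1,664.04 = $6,401.52
Monthly escrow = $6,401.52 / 12 = $533.46
Shortage per month = $844.80 / 12 = $70.40
Adjusted monthly = $533.46 + $70.40 = $603.86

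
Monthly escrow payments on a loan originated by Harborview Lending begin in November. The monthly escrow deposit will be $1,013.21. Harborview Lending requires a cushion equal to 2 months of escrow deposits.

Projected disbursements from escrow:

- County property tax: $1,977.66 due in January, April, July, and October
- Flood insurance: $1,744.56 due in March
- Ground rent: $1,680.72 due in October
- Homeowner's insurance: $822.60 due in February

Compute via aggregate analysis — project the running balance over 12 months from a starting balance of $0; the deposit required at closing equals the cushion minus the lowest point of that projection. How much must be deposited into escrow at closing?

$2,469.64

Cushion = 2 × $1,013.21 = $2,026.42
Trial balance (start $0, +$1,013.21 each month, − disbursements):
  Nov: +$1,013.21 → $1,013.21
  Dec: +$1,013.21 → $2,026.42
  Jan: +$1,013.21 − $1,977.66 → $1,061.97
  Feb: +$1,013.21 − $822.60 → $1,252.58
  Mar: +$1,013.21 − $1,744.56 → $521.23
  Apr: +$1,013.21 − $1,977.66 → -$443.22
  May: +$1,013.21 → $569.99
  Jun: +$1,013.21 → $1,583.20
  Jul: +$1,013.21 − $1,977.66 → $618.75
  Aug: +$1,013.21 → $1,631.96
  Sep: +$1,013.21 → $2,645.17
  Oct: +$1,013.21 − $3,658.38 → $0.00
Lowest trial balance = -$443.22 (Apr)
Initial deposit = cushion − low point = $2,026.42 − (-$443.22) = $2,469.64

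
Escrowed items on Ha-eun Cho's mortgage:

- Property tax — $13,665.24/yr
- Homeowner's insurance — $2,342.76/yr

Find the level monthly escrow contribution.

Property tax = $13,665.24/yr
Homeowner's insurance = $2,342.76/yr
Yearly total = $13,665.24 + $2,342.76 = $16,008.00
Monthly = $16,008.00 ÷ 12 = $1,334.00

$1,334.00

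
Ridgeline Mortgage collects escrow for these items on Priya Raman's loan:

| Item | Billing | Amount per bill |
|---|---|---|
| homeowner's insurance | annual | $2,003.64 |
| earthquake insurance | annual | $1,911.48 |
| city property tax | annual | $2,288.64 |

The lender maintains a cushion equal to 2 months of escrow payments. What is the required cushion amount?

Homeowner's insurance: $2,003.64 per year
Earthquake insurance: $1,911.48 per year
City property tax: $2,288.64 per year
Combined annual = $6,203.76
Monthly = $6,203.76 / 12 = $516.98
Reserve = 2 × $516.98 = $1,033.96

$1,033.96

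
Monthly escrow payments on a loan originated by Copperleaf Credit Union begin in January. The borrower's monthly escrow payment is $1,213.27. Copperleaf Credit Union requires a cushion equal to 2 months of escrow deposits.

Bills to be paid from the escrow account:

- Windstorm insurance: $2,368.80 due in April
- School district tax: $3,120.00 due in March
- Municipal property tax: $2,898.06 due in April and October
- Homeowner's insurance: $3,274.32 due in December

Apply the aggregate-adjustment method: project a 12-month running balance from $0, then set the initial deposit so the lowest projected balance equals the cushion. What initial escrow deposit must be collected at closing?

Cushion = 2 × $1,213.27 = $2,426.54
Trial balance (start $0, +$1,213.27 each month, − disbursements):
  Jan: +$1,213.27 → $1,213.27
  Feb: +$1,213.27 → $2,426.54
  Mar: +$1,213.27 − $3,120.00 → $519.81
  Apr: +$1,213.27 − $5,266.86 → -$3,533.78
  May: +$1,213.27 → -$2,320.51
  Jun: +$1,213.27 → -$1,107.24
  Jul: +$1,213.27 → $106.03
  Aug: +$1,213.27 → $1,319.30
  Sep: +$1,213.27 → $2,532.57
  Oct: +$1,213.27 − $2,898.06 → $847.78
  Nov: +$1,213.27 → $2,061.05
  Dec: +$1,213.27 − $3,274.32 → $0.00
Lowest trial balance = -$3,533.78 (Apr)
Initial deposit = cushion − low point = $2,426.54 − (-$3,533.78) = $5,960.32

$5,960.32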